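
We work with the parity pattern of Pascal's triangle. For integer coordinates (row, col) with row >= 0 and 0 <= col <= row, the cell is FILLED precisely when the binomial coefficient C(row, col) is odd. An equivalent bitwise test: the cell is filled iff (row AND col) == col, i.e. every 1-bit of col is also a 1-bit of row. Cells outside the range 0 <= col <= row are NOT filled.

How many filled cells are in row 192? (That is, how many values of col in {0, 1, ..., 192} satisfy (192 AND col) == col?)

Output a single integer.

192 in binary = 11000000
popcount(192) = number of 1-bits in 11000000 = 2
A col c satisfies (192 AND c) == c iff every set bit of c is also set in 192; each of the 2 set bits of 192 can independently be on or off in c.
count = 2^2 = 4

Answer: 4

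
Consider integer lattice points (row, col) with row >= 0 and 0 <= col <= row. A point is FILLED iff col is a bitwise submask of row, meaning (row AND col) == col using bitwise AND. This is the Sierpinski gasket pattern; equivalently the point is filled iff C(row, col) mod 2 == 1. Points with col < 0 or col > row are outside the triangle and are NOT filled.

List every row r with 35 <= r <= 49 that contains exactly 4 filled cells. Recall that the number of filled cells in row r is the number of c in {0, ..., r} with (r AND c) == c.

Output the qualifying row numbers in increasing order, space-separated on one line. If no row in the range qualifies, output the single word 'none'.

Row r has 2^popcount(r) filled cells, so we need popcount(r) = log2(4) = 2.
Scan r = 35..49 and keep those with exactly 2 one-bits:
r=35=100011 popcount=3 -> skip
r=36=100100 popcount=2 -> KEEP
r=37=100101 popcount=3 -> skip
r=38=100110 popcount=3 -> skip
r=39=100111 popcount=4 -> skip
r=40=101000 popcount=2 -> KEEP
r=41=101001 popcount=3 -> skip
r=42=101010 popcount=3 -> skip
r=43=101011 popcount=4 -> skip
r=44=101100 popcount=3 -> skip
r=45=101101 popcount=4 -> skip
r=46=101110 popcount=4 -> skip
r=47=101111 popcount=5 -> skip
r=48=110000 popcount=2 -> KEEP
r=49=110001 popcount=3 -> skip
Kept rows: 36 40 48

Answer: 36 40 48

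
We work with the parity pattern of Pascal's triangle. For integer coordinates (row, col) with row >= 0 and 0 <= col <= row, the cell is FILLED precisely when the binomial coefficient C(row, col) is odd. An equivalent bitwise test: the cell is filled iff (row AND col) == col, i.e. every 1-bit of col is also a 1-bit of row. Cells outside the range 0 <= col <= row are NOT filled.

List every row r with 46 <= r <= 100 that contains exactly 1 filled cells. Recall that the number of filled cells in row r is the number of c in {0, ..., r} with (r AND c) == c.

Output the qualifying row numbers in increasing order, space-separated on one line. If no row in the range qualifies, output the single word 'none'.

Answer: none

Derivation:
Row r has 2^popcount(r) filled cells, so we need popcount(r) = log2(1) = 0.
Scan r = 46..100 and keep those with exactly 0 one-bits:
r=46=101110 popcount=4 -> skip
r=47=101111 popcount=5 -> skip
r=48=110000 popcount=2 -> skip
r=49=110001 popcount=3 -> skip
r=50=110010 popcount=3 -> skip
r=51=110011 popcount=4 -> skip
r=52=110100 popcount=3 -> skip
r=53=110101 popcount=4 -> skip
r=54=110110 popcount=4 -> skip
r=55=110111 popcount=5 -> skip
r=56=111000 popcount=3 -> skip
r=57=111001 popcount=4 -> skip
r=58=111010 popcount=4 -> skip
r=59=111011 popcount=5 -> skip
r=60=111100 popcount=4 -> skip
r=61=111101 popcount=5 -> skip
r=62=111110 popcount=5 -> skip
r=63=111111 popcount=6 -> skip
r=64=1000000 popcount=1 -> skip
r=65=1000001 popcount=2 -> skip
r=66=1000010 popcount=2 -> skip
r=67=1000011 popcount=3 -> skip
r=68=1000100 popcount=2 -> skip
r=69=1000101 popcount=3 -> skip
r=70=1000110 popcount=3 -> skip
r=71=1000111 popcount=4 -> skip
r=72=1001000 popcount=2 -> skip
r=73=1001001 popcount=3 -> skip
r=74=1001010 popcount=3 -> skip
r=75=1001011 popcount=4 -> skip
r=76=1001100 popcount=3 -> skip
r=77=1001101 popcount=4 -> skip
r=78=1001110 popcount=4 -> skip
r=79=1001111 popcount=5 -> skip
r=80=1010000 popcount=2 -> skip
r=81=1010001 popcount=3 -> skip
r=82=1010010 popcount=3 -> skip
r=83=1010011 popcount=4 -> skip
r=84=1010100 popcount=3 -> skip
r=85=1010101 popcount=4 -> skip
r=86=1010110 popcount=4 -> skip
r=87=1010111 popcount=5 -> skip
r=88=1011000 popcount=3 -> skip
r=89=1011001 popcount=4 -> skip
r=90=1011010 popcount=4 -> skip
r=91=1011011 popcount=5 -> skip
r=92=1011100 popcount=4 -> skip
r=93=1011101 popcount=5 -> skip
r=94=1011110 popcount=5 -> skip
r=95=1011111 popcount=6 -> skip
r=96=1100000 popcount=2 -> skip
r=97=1100001 popcount=3 -> skip
r=98=1100010 popcount=3 -> skip
r=99=1100011 popcount=4 -> skip
r=100=1100100 popcount=3 -> skip
Kept rows: none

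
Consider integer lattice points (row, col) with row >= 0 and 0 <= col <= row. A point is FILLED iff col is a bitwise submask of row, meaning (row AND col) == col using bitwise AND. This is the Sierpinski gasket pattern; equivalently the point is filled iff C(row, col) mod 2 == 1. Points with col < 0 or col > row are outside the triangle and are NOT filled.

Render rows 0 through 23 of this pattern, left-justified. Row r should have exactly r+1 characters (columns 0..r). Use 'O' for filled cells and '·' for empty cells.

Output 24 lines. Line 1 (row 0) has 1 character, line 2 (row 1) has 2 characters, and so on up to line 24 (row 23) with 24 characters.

Answer: O
OO
O·O
OOOO
O···O
OO··OO
O·O·O·O
OOOOOOOO
O·······O
OO······OO
O·O·····O·O
OOOO····OOOO
O···O···O···O
OO··OO··OO··OO
O·O·O·O·O·O·O·O
OOOOOOOOOOOOOOOO
O···············O
OO··············OO
O·O·············O·O
OOOO············OOOO
O···O···········O···O
OO··OO··········OO··OO
O·O·O·O·········O·O·O·O
OOOOOOOO········OOOOOOOO

Derivation:
r0=0: O
r1=1: OO
r2=10: O·O
r3=11: OOOO
r4=100: O···O
r5=101: OO··OO
r6=110: O·O·O·O
r7=111: OOOOOOOO
r8=1000: O·······O
r9=1001: OO······OO
r10=1010: O·O·····O·O
r11=1011: OOOO····OOOO
r12=1100: O···O···O···O
r13=1101: OO··OO··OO··OO
r14=1110: O·O·O·O·O·O·O·O
r15=1111: OOOOOOOOOOOOOOOO
r16=10000: O···············O
r17=10001: OO··············OO
r18=10010: O·O·············O·O
r19=10011: OOOO············OOOO
r20=10100: O···O···········O···O
r21=10101: OO··OO··········OO··OO
r22=10110: O·O·O·O·········O·O·O·O
r23=10111: OOOOOOOO········OOOOOOOO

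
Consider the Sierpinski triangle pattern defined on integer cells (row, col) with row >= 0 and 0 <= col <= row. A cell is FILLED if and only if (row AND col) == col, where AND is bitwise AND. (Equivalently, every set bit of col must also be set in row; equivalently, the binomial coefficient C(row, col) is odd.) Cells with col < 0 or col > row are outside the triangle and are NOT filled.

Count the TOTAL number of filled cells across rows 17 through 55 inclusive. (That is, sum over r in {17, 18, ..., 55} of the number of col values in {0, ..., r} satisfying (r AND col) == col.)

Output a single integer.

Answer: 430

Derivation:
r17=10001 pc2: +4 =4
r18=10010 pc2: +4 =8
r19=10011 pc3: +8 =16
r20=10100 pc2: +4 =20
r21=10101 pc3: +8 =28
r22=10110 pc3: +8 =36
r23=10111 pc4: +16 =52
r24=11000 pc2: +4 =56
r25=11001 pc3: +8 =64
r26=11010 pc3: +8 =72
r27=11011 pc4: +16 =88
r28=11100 pc3: +8 =96
r29=11101 pc4: +16 =112
r30=11110 pc4: +16 =128
r31=11111 pc5: +32 =160
r32=100000 pc1: +2 =162
r33=100001 pc2: +4 =166
r34=100010 pc2: +4 =170
r35=100011 pc3: +8 =178
r36=100100 pc2: +4 =182
r37=100101 pc3: +8 =190
r38=100110 pc3: +8 =198
r39=100111 pc4: +16 =214
r40=101000 pc2: +4 =218
r41=101001 pc3: +8 =226
r42=101010 pc3: +8 =234
r43=101011 pc4: +16 =250
r44=101100 pc3: +8 =258
r45=101101 pc4: +16 =274
r46=101110 pc4: +16 =290
r47=101111 pc5: +32 =322
r48=110000 pc2: +4 =326
r49=110001 pc3: +8 =334
r50=110010 pc3: +8 =342
r51=110011 pc4: +16 =358
r52=110100 pc3: +8 =366
r53=110101 pc4: +16 =382
r54=110110 pc4: +16 =398
r55=110111 pc5: +32 =430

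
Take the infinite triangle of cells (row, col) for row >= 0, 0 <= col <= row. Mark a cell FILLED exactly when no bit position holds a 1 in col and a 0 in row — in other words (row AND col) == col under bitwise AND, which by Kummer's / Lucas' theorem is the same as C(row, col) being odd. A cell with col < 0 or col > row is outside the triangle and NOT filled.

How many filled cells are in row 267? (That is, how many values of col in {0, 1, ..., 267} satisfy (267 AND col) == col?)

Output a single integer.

267 in binary = 100001011
popcount(267) = number of 1-bits in 100001011 = 4
A col c satisfies (267 AND c) == c iff every set bit of c is also set in 267; each of the 4 set bits of 267 can independently be on or off in c.
count = 2^4 = 16

Answer: 16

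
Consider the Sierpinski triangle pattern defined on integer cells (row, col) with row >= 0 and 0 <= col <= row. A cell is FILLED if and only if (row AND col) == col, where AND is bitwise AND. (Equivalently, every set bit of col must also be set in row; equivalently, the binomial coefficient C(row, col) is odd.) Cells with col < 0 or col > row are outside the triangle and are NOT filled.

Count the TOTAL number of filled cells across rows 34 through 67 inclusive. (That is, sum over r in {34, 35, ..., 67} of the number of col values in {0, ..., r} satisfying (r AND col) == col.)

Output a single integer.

Answer: 498

Derivation:
r34=100010 pc2: +4 =4
r35=100011 pc3: +8 =12
r36=100100 pc2: +4 =16
r37=100101 pc3: +8 =24
r38=100110 pc3: +8 =32
r39=100111 pc4: +16 =48
r40=101000 pc2: +4 =52
r41=101001 pc3: +8 =60
r42=101010 pc3: +8 =68
r43=101011 pc4: +16 =84
r44=101100 pc3: +8 =92
r45=101101 pc4: +16 =108
r46=101110 pc4: +16 =124
r47=101111 pc5: +32 =156
r48=110000 pc2: +4 =160
r49=110001 pc3: +8 =168
r50=110010 pc3: +8 =176
r51=110011 pc4: +16 =192
r52=110100 pc3: +8 =200
r53=110101 pc4: +16 =216
r54=110110 pc4: +16 =232
r55=110111 pc5: +32 =264
r56=111000 pc3: +8 =272
r57=111001 pc4: +16 =288
r58=111010 pc4: +16 =304
r59=111011 pc5: +32 =336
r60=111100 pc4: +16 =352
r61=111101 pc5: +32 =384
r62=111110 pc5: +32 =416
r63=111111 pc6: +64 =480
r64=1000000 pc1: +2 =482
r65=1000001 pc2: +4 =486
r66=1000010 pc2: +4 =490
r67=1000011 pc3: +8 =498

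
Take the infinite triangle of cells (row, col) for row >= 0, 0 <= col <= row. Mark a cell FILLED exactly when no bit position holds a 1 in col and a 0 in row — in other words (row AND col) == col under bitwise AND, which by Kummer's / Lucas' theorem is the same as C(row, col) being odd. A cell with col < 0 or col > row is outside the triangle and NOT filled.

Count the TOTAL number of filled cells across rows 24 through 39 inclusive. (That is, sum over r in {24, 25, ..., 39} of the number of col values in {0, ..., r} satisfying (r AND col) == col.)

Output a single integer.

r24=11000 pc2: +4 =4
r25=11001 pc3: +8 =12
r26=11010 pc3: +8 =20
r27=11011 pc4: +16 =36
r28=11100 pc3: +8 =44
r29=11101 pc4: +16 =60
r30=11110 pc4: +16 =76
r31=11111 pc5: +32 =108
r32=100000 pc1: +2 =110
r33=100001 pc2: +4 =114
r34=100010 pc2: +4 =118
r35=100011 pc3: +8 =126
r36=100100 pc2: +4 =130
r37=100101 pc3: +8 =138
r38=100110 pc3: +8 =146
r39=100111 pc4: +16 =162

Answer: 162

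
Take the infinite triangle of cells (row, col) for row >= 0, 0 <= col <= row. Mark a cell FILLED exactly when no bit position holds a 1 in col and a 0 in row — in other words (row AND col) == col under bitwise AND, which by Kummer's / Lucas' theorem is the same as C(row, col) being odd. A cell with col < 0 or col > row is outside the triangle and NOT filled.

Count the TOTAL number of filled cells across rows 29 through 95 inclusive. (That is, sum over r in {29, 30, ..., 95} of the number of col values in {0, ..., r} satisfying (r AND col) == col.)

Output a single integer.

r29=11101 pc4: +16 =16
r30=11110 pc4: +16 =32
r31=11111 pc5: +32 =64
r32=100000 pc1: +2 =66
r33=100001 pc2: +4 =70
r34=100010 pc2: +4 =74
r35=100011 pc3: +8 =82
r36=100100 pc2: +4 =86
r37=100101 pc3: +8 =94
r38=100110 pc3: +8 =102
r39=100111 pc4: +16 =118
r40=101000 pc2: +4 =122
r41=101001 pc3: +8 =130
r42=101010 pc3: +8 =138
r43=101011 pc4: +16 =154
r44=101100 pc3: +8 =162
r45=101101 pc4: +16 =178
r46=101110 pc4: +16 =194
r47=101111 pc5: +32 =226
r48=110000 pc2: +4 =230
r49=110001 pc3: +8 =238
r50=110010 pc3: +8 =246
r51=110011 pc4: +16 =262
r52=110100 pc3: +8 =270
r53=110101 pc4: +16 =286
r54=110110 pc4: +16 =302
r55=110111 pc5: +32 =334
r56=111000 pc3: +8 =342
r57=111001 pc4: +16 =358
r58=111010 pc4: +16 =374
r59=111011 pc5: +32 =406
r60=111100 pc4: +16 =422
r61=111101 pc5: +32 =454
r62=111110 pc5: +32 =486
r63=111111 pc6: +64 =550
r64=1000000 pc1: +2 =552
r65=1000001 pc2: +4 =556
r66=1000010 pc2: +4 =560
r67=1000011 pc3: +8 =568
r68=1000100 pc2: +4 =572
r69=1000101 pc3: +8 =580
r70=1000110 pc3: +8 =588
r71=1000111 pc4: +16 =604
r72=1001000 pc2: +4 =608
r73=1001001 pc3: +8 =616
r74=1001010 pc3: +8 =624
r75=1001011 pc4: +16 =640
r76=1001100 pc3: +8 =648
r77=1001101 pc4: +16 =664
r78=1001110 pc4: +16 =680
r79=1001111 pc5: +32 =712
r80=1010000 pc2: +4 =716
r81=1010001 pc3: +8 =724
r82=1010010 pc3: +8 =732
r83=1010011 pc4: +16 =748
r84=1010100 pc3: +8 =756
r85=1010101 pc4: +16 =772
r86=1010110 pc4: +16 =788
r87=1010111 pc5: +32 =820
r88=1011000 pc3: +8 =828
r89=1011001 pc4: +16 =844
r90=1011010 pc4: +16 =860
r91=1011011 pc5: +32 =892
r92=1011100 pc4: +16 =908
r93=1011101 pc5: +32 =940
r94=1011110 pc5: +32 =972
r95=1011111 pc6: +64 =1036

Answer: 1036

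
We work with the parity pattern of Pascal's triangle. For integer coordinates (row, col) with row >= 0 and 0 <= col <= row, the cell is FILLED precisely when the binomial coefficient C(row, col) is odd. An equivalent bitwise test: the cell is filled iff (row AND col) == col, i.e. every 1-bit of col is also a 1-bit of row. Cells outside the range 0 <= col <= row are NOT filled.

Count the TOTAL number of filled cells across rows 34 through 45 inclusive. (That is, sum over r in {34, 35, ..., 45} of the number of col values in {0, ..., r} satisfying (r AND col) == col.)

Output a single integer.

r34=100010 pc2: +4 =4
r35=100011 pc3: +8 =12
r36=100100 pc2: +4 =16
r37=100101 pc3: +8 =24
r38=100110 pc3: +8 =32
r39=100111 pc4: +16 =48
r40=101000 pc2: +4 =52
r41=101001 pc3: +8 =60
r42=101010 pc3: +8 =68
r43=101011 pc4: +16 =84
r44=101100 pc3: +8 =92
r45=101101 pc4: +16 =108

Answer: 108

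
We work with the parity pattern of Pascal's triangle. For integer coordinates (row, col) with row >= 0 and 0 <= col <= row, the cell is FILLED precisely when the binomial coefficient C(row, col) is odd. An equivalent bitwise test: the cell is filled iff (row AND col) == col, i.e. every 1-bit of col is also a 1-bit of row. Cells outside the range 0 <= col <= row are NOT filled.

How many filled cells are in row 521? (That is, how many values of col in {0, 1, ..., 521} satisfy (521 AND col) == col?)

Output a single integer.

Answer: 8

Derivation:
521 in binary = 1000001001
popcount(521) = number of 1-bits in 1000001001 = 3
A col c satisfies (521 AND c) == c iff every set bit of c is also set in 521; each of the 3 set bits of 521 can independently be on or off in c.
count = 2^3 = 8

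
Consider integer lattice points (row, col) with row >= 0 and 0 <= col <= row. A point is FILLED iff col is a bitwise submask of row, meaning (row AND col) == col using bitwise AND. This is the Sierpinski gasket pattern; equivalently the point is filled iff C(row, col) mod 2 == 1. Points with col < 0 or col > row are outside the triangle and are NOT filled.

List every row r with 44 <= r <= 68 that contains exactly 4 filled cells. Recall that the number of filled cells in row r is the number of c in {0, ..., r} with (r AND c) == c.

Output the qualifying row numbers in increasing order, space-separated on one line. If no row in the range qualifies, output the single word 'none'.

Row r has 2^popcount(r) filled cells, so we need popcount(r) = log2(4) = 2.
Scan r = 44..68 and keep those with exactly 2 one-bits:
r=44=101100 popcount=3 -> skip
r=45=101101 popcount=4 -> skip
r=46=101110 popcount=4 -> skip
r=47=101111 popcount=5 -> skip
r=48=110000 popcount=2 -> KEEP
r=49=110001 popcount=3 -> skip
r=50=110010 popcount=3 -> skip
r=51=110011 popcount=4 -> skip
r=52=110100 popcount=3 -> skip
r=53=110101 popcount=4 -> skip
r=54=110110 popcount=4 -> skip
r=55=110111 popcount=5 -> skip
r=56=111000 popcount=3 -> skip
r=57=111001 popcount=4 -> skip
r=58=111010 popcount=4 -> skip
r=59=111011 popcount=5 -> skip
r=60=111100 popcount=4 -> skip
r=61=111101 popcount=5 -> skip
r=62=111110 popcount=5 -> skip
r=63=111111 popcount=6 -> skip
r=64=1000000 popcount=1 -> skip
r=65=1000001 popcount=2 -> KEEP
r=66=1000010 popcount=2 -> KEEP
r=67=1000011 popcount=3 -> skip
r=68=1000100 popcount=2 -> KEEP
Kept rows: 48 65 66 68

Answer: 48 65 66 68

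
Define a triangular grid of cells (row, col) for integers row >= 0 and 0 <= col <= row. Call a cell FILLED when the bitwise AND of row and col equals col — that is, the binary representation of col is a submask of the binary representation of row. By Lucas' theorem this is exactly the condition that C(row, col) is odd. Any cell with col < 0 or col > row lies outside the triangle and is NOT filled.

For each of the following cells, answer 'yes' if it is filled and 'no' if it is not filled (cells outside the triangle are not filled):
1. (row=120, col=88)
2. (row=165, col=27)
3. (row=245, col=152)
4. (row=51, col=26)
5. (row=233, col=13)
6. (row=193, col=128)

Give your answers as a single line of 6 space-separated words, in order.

Answer: yes no no no no yes

Derivation:
(120,88): row=0b1111000, col=0b1011000, row AND col = 0b1011000 = 88; 88 == 88 -> filled
(165,27): row=0b10100101, col=0b11011, row AND col = 0b1 = 1; 1 != 27 -> empty
(245,152): row=0b11110101, col=0b10011000, row AND col = 0b10010000 = 144; 144 != 152 -> empty
(51,26): row=0b110011, col=0b11010, row AND col = 0b10010 = 18; 18 != 26 -> empty
(233,13): row=0b11101001, col=0b1101, row AND col = 0b1001 = 9; 9 != 13 -> empty
(193,128): row=0b11000001, col=0b10000000, row AND col = 0b10000000 = 128; 128 == 128 -> filled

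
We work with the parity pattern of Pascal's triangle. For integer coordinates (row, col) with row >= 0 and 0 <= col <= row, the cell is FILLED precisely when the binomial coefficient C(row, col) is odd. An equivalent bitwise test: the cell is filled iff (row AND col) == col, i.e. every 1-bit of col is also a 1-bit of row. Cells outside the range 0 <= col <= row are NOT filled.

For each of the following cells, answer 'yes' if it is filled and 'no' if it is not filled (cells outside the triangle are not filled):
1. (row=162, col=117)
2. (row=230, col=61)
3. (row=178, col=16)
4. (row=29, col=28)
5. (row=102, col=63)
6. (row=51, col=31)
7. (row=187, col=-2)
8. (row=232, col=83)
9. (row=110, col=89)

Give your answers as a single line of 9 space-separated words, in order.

Answer: no no yes yes no no no no no

Derivation:
(162,117): row=0b10100010, col=0b1110101, row AND col = 0b100000 = 32; 32 != 117 -> empty
(230,61): row=0b11100110, col=0b111101, row AND col = 0b100100 = 36; 36 != 61 -> empty
(178,16): row=0b10110010, col=0b10000, row AND col = 0b10000 = 16; 16 == 16 -> filled
(29,28): row=0b11101, col=0b11100, row AND col = 0b11100 = 28; 28 == 28 -> filled
(102,63): row=0b1100110, col=0b111111, row AND col = 0b100110 = 38; 38 != 63 -> empty
(51,31): row=0b110011, col=0b11111, row AND col = 0b10011 = 19; 19 != 31 -> empty
(187,-2): col outside [0, 187] -> not filled
(232,83): row=0b11101000, col=0b1010011, row AND col = 0b1000000 = 64; 64 != 83 -> empty
(110,89): row=0b1101110, col=0b1011001, row AND col = 0b1001000 = 72; 72 != 89 -> empty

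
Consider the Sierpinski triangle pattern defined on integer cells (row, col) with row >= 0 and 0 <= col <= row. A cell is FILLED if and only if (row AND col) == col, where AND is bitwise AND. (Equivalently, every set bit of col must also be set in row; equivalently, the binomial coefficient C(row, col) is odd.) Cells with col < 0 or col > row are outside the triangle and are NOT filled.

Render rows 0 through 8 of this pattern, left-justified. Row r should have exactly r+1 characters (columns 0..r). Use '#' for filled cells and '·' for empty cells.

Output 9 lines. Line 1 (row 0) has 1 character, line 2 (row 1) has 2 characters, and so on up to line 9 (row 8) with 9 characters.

Answer: #
##
#·#
####
#···#
##··##
#·#·#·#
########
#·······#

Derivation:
r0=0: #
r1=1: ##
r2=10: #·#
r3=11: ####
r4=100: #···#
r5=101: ##··##
r6=110: #·#·#·#
r7=111: ########
r8=1000: #·······#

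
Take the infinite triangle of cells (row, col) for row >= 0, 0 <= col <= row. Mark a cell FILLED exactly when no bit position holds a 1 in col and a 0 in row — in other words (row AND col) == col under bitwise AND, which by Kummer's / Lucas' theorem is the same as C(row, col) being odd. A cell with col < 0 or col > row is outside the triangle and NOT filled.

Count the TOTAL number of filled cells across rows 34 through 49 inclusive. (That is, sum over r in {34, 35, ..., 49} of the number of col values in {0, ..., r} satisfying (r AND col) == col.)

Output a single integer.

Answer: 168

Derivation:
r34=100010 pc2: +4 =4
r35=100011 pc3: +8 =12
r36=100100 pc2: +4 =16
r37=100101 pc3: +8 =24
r38=100110 pc3: +8 =32
r39=100111 pc4: +16 =48
r40=101000 pc2: +4 =52
r41=101001 pc3: +8 =60
r42=101010 pc3: +8 =68
r43=101011 pc4: +16 =84
r44=101100 pc3: +8 =92
r45=101101 pc4: +16 =108
r46=101110 pc4: +16 =124
r47=101111 pc5: +32 =156
r48=110000 pc2: +4 =160
r49=110001 pc3: +8 =168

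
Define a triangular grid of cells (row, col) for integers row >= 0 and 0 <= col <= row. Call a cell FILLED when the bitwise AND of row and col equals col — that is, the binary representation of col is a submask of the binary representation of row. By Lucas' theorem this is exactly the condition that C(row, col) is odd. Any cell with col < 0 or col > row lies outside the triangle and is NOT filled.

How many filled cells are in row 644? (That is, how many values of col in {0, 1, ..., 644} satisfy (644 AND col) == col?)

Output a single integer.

Answer: 8

Derivation:
644 in binary = 1010000100
popcount(644) = number of 1-bits in 1010000100 = 3
A col c satisfies (644 AND c) == c iff every set bit of c is also set in 644; each of the 3 set bits of 644 can independently be on or off in c.
count = 2^3 = 8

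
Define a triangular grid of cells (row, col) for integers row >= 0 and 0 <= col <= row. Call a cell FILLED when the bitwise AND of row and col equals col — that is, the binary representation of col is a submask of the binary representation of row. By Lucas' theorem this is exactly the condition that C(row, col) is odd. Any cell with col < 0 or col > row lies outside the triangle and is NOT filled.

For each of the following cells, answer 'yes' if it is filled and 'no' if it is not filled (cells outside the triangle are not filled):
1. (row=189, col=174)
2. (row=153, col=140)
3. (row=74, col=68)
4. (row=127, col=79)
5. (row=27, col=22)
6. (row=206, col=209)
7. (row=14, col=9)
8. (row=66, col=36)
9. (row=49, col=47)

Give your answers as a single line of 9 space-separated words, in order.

Answer: no no no yes no no no no no

Derivation:
(189,174): row=0b10111101, col=0b10101110, row AND col = 0b10101100 = 172; 172 != 174 -> empty
(153,140): row=0b10011001, col=0b10001100, row AND col = 0b10001000 = 136; 136 != 140 -> empty
(74,68): row=0b1001010, col=0b1000100, row AND col = 0b1000000 = 64; 64 != 68 -> empty
(127,79): row=0b1111111, col=0b1001111, row AND col = 0b1001111 = 79; 79 == 79 -> filled
(27,22): row=0b11011, col=0b10110, row AND col = 0b10010 = 18; 18 != 22 -> empty
(206,209): col outside [0, 206] -> not filled
(14,9): row=0b1110, col=0b1001, row AND col = 0b1000 = 8; 8 != 9 -> empty
(66,36): row=0b1000010, col=0b100100, row AND col = 0b0 = 0; 0 != 36 -> empty
(49,47): row=0b110001, col=0b101111, row AND col = 0b100001 = 33; 33 != 47 -> empty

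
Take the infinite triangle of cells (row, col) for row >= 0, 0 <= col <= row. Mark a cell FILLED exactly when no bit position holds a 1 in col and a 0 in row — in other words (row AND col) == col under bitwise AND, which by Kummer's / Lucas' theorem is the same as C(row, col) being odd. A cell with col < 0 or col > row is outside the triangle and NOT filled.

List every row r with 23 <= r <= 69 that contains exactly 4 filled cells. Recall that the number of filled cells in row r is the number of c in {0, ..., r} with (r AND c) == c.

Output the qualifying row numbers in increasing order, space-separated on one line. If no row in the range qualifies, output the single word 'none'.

Row r has 2^popcount(r) filled cells, so we need popcount(r) = log2(4) = 2.
Scan r = 23..69 and keep those with exactly 2 one-bits:
r=23=10111 popcount=4 -> skip
r=24=11000 popcount=2 -> KEEP
r=25=11001 popcount=3 -> skip
r=26=11010 popcount=3 -> skip
r=27=11011 popcount=4 -> skip
r=28=11100 popcount=3 -> skip
r=29=11101 popcount=4 -> skip
r=30=11110 popcount=4 -> skip
r=31=11111 popcount=5 -> skip
r=32=100000 popcount=1 -> skip
r=33=100001 popcount=2 -> KEEP
r=34=100010 popcount=2 -> KEEP
r=35=100011 popcount=3 -> skip
r=36=100100 popcount=2 -> KEEP
r=37=100101 popcount=3 -> skip
r=38=100110 popcount=3 -> skip
r=39=100111 popcount=4 -> skip
r=40=101000 popcount=2 -> KEEP
r=41=101001 popcount=3 -> skip
r=42=101010 popcount=3 -> skip
r=43=101011 popcount=4 -> skip
r=44=101100 popcount=3 -> skip
r=45=101101 popcount=4 -> skip
r=46=101110 popcount=4 -> skip
r=47=101111 popcount=5 -> skip
r=48=110000 popcount=2 -> KEEP
r=49=110001 popcount=3 -> skip
r=50=110010 popcount=3 -> skip
r=51=110011 popcount=4 -> skip
r=52=110100 popcount=3 -> skip
r=53=110101 popcount=4 -> skip
r=54=110110 popcount=4 -> skip
r=55=110111 popcount=5 -> skip
r=56=111000 popcount=3 -> skip
r=57=111001 popcount=4 -> skip
r=58=111010 popcount=4 -> skip
r=59=111011 popcount=5 -> skip
r=60=111100 popcount=4 -> skip
r=61=111101 popcount=5 -> skip
r=62=111110 popcount=5 -> skip
r=63=111111 popcount=6 -> skip
r=64=1000000 popcount=1 -> skip
r=65=1000001 popcount=2 -> KEEP
r=66=1000010 popcount=2 -> KEEP
r=67=1000011 popcount=3 -> skip
r=68=1000100 popcount=2 -> KEEP
r=69=1000101 popcount=3 -> skip
Kept rows: 24 33 34 36 40 48 65 66 68

Answer: 24 33 34 36 40 48 65 66 68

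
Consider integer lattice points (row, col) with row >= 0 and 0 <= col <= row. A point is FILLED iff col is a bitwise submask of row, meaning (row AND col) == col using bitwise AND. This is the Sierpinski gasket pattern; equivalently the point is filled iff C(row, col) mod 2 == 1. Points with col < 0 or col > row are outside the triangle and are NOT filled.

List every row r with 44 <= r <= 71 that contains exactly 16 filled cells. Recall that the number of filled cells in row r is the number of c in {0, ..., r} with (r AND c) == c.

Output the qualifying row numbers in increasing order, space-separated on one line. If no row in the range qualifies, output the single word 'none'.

Row r has 2^popcount(r) filled cells, so we need popcount(r) = log2(16) = 4.
Scan r = 44..71 and keep those with exactly 4 one-bits:
r=44=101100 popcount=3 -> skip
r=45=101101 popcount=4 -> KEEP
r=46=101110 popcount=4 -> KEEP
r=47=101111 popcount=5 -> skip
r=48=110000 popcount=2 -> skip
r=49=110001 popcount=3 -> skip
r=50=110010 popcount=3 -> skip
r=51=110011 popcount=4 -> KEEP
r=52=110100 popcount=3 -> skip
r=53=110101 popcount=4 -> KEEP
r=54=110110 popcount=4 -> KEEP
r=55=110111 popcount=5 -> skip
r=56=111000 popcount=3 -> skip
r=57=111001 popcount=4 -> KEEP
r=58=111010 popcount=4 -> KEEP
r=59=111011 popcount=5 -> skip
r=60=111100 popcount=4 -> KEEP
r=61=111101 popcount=5 -> skip
r=62=111110 popcount=5 -> skip
r=63=111111 popcount=6 -> skip
r=64=1000000 popcount=1 -> skip
r=65=1000001 popcount=2 -> skip
r=66=1000010 popcount=2 -> skip
r=67=1000011 popcount=3 -> skip
r=68=1000100 popcount=2 -> skip
r=69=1000101 popcount=3 -> skip
r=70=1000110 popcount=3 -> skip
r=71=1000111 popcount=4 -> KEEP
Kept rows: 45 46 51 53 54 57 58 60 71

Answer: 45 46 51 53 54 57 58 60 71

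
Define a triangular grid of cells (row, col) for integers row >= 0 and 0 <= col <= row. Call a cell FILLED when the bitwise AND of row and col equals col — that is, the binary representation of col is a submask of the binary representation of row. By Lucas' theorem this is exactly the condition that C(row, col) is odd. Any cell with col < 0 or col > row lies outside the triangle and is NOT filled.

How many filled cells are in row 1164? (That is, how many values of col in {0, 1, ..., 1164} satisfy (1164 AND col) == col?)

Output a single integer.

1164 in binary = 10010001100
popcount(1164) = number of 1-bits in 10010001100 = 4
A col c satisfies (1164 AND c) == c iff every set bit of c is also set in 1164; each of the 4 set bits of 1164 can independently be on or off in c.
count = 2^4 = 16

Answer: 16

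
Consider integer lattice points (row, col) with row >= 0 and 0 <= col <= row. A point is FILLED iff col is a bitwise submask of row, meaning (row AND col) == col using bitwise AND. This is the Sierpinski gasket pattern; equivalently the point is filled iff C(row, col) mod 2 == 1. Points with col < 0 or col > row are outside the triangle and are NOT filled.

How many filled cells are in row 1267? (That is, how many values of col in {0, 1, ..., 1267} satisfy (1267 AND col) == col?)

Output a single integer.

1267 in binary = 10011110011
popcount(1267) = number of 1-bits in 10011110011 = 7
A col c satisfies (1267 AND c) == c iff every set bit of c is also set in 1267; each of the 7 set bits of 1267 can independently be on or off in c.
count = 2^7 = 128

Answer: 128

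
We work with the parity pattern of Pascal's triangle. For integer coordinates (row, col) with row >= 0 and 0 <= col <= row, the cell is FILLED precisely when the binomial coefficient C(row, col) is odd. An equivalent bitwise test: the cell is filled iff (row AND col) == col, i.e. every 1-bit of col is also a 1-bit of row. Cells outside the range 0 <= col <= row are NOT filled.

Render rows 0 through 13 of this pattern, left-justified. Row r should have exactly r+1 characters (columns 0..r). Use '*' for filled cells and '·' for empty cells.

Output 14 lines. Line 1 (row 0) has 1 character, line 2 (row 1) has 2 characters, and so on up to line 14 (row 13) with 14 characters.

r0=0: *
r1=1: **
r2=10: *·*
r3=11: ****
r4=100: *···*
r5=101: **··**
r6=110: *·*·*·*
r7=111: ********
r8=1000: *·······*
r9=1001: **······**
r10=1010: *·*·····*·*
r11=1011: ****····****
r12=1100: *···*···*···*
r13=1101: **··**··**··**

Answer: *
**
*·*
****
*···*
**··**
*·*·*·*
********
*·······*
**······**
*·*·····*·*
****····****
*···*···*···*
**··**··**··**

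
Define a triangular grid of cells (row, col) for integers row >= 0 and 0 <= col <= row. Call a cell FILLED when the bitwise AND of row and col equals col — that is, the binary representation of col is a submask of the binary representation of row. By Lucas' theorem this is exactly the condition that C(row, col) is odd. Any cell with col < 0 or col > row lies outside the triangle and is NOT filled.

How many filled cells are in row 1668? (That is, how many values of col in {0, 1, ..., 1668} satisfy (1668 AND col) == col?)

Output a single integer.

Answer: 16

Derivation:
1668 in binary = 11010000100
popcount(1668) = number of 1-bits in 11010000100 = 4
A col c satisfies (1668 AND c) == c iff every set bit of c is also set in 1668; each of the 4 set bits of 1668 can independently be on or off in c.
count = 2^4 = 16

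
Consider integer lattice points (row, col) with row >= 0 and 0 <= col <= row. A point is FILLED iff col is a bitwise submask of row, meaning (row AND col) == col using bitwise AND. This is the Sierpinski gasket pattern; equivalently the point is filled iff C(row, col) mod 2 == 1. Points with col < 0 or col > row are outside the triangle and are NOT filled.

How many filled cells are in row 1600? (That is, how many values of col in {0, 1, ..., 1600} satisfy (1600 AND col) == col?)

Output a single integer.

1600 in binary = 11001000000
popcount(1600) = number of 1-bits in 11001000000 = 3
A col c satisfies (1600 AND c) == c iff every set bit of c is also set in 1600; each of the 3 set bits of 1600 can independently be on or off in c.
count = 2^3 = 8

Answer: 8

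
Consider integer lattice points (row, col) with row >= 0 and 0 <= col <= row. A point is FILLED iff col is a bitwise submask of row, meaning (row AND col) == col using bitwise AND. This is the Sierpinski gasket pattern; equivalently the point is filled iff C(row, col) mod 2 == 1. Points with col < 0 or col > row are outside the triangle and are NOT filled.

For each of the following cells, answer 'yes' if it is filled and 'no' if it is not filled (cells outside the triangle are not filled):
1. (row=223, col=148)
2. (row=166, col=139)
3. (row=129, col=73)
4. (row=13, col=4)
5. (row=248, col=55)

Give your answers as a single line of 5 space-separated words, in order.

(223,148): row=0b11011111, col=0b10010100, row AND col = 0b10010100 = 148; 148 == 148 -> filled
(166,139): row=0b10100110, col=0b10001011, row AND col = 0b10000010 = 130; 130 != 139 -> empty
(129,73): row=0b10000001, col=0b1001001, row AND col = 0b1 = 1; 1 != 73 -> empty
(13,4): row=0b1101, col=0b100, row AND col = 0b100 = 4; 4 == 4 -> filled
(248,55): row=0b11111000, col=0b110111, row AND col = 0b110000 = 48; 48 != 55 -> empty

Answer: yes no no yes no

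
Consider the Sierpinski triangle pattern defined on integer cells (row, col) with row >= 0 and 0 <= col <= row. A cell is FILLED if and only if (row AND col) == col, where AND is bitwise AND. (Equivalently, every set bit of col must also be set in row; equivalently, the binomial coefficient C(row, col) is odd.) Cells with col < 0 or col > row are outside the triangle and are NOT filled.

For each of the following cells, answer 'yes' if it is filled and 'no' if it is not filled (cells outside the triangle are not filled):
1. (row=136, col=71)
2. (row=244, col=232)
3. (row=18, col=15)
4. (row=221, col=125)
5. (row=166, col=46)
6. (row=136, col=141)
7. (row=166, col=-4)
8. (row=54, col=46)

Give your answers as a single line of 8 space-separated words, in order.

Answer: no no no no no no no no

Derivation:
(136,71): row=0b10001000, col=0b1000111, row AND col = 0b0 = 0; 0 != 71 -> empty
(244,232): row=0b11110100, col=0b11101000, row AND col = 0b11100000 = 224; 224 != 232 -> empty
(18,15): row=0b10010, col=0b1111, row AND col = 0b10 = 2; 2 != 15 -> empty
(221,125): row=0b11011101, col=0b1111101, row AND col = 0b1011101 = 93; 93 != 125 -> empty
(166,46): row=0b10100110, col=0b101110, row AND col = 0b100110 = 38; 38 != 46 -> empty
(136,141): col outside [0, 136] -> not filled
(166,-4): col outside [0, 166] -> not filled
(54,46): row=0b110110, col=0b101110, row AND col = 0b100110 = 38; 38 != 46 -> empty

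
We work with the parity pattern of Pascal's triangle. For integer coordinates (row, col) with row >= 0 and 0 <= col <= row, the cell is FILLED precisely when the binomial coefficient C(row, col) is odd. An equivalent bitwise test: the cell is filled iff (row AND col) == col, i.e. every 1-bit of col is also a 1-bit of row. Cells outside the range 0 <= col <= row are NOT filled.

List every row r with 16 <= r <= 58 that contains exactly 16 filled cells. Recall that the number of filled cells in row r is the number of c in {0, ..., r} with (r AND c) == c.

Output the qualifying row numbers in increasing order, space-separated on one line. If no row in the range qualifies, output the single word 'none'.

Answer: 23 27 29 30 39 43 45 46 51 53 54 57 58

Derivation:
Row r has 2^popcount(r) filled cells, so we need popcount(r) = log2(16) = 4.
Scan r = 16..58 and keep those with exactly 4 one-bits:
r=16=10000 popcount=1 -> skip
r=17=10001 popcount=2 -> skip
r=18=10010 popcount=2 -> skip
r=19=10011 popcount=3 -> skip
r=20=10100 popcount=2 -> skip
r=21=10101 popcount=3 -> skip
r=22=10110 popcount=3 -> skip
r=23=10111 popcount=4 -> KEEP
r=24=11000 popcount=2 -> skip
r=25=11001 popcount=3 -> skip
r=26=11010 popcount=3 -> skip
r=27=11011 popcount=4 -> KEEP
r=28=11100 popcount=3 -> skip
r=29=11101 popcount=4 -> KEEP
r=30=11110 popcount=4 -> KEEP
r=31=11111 popcount=5 -> skip
r=32=100000 popcount=1 -> skip
r=33=100001 popcount=2 -> skip
r=34=100010 popcount=2 -> skip
r=35=100011 popcount=3 -> skip
r=36=100100 popcount=2 -> skip
r=37=100101 popcount=3 -> skip
r=38=100110 popcount=3 -> skip
r=39=100111 popcount=4 -> KEEP
r=40=101000 popcount=2 -> skip
r=41=101001 popcount=3 -> skip
r=42=101010 popcount=3 -> skip
r=43=101011 popcount=4 -> KEEP
r=44=101100 popcount=3 -> skip
r=45=101101 popcount=4 -> KEEP
r=46=101110 popcount=4 -> KEEP
r=47=101111 popcount=5 -> skip
r=48=110000 popcount=2 -> skip
r=49=110001 popcount=3 -> skip
r=50=110010 popcount=3 -> skip
r=51=110011 popcount=4 -> KEEP
r=52=110100 popcount=3 -> skip
r=53=110101 popcount=4 -> KEEP
r=54=110110 popcount=4 -> KEEP
r=55=110111 popcount=5 -> skip
r=56=111000 popcount=3 -> skip
r=57=111001 popcount=4 -> KEEP
r=58=111010 popcount=4 -> KEEP
Kept rows: 23 27 29 30 39 43 45 46 51 53 54 57 58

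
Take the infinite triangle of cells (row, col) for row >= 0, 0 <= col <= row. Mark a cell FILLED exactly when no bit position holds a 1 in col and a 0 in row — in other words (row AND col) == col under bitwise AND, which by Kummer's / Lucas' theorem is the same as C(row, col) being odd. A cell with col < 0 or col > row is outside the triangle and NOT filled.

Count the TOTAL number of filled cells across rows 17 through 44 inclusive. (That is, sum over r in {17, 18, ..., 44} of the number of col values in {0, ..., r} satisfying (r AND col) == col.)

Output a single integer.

r17=10001 pc2: +4 =4
r18=10010 pc2: +4 =8
r19=10011 pc3: +8 =16
r20=10100 pc2: +4 =20
r21=10101 pc3: +8 =28
r22=10110 pc3: +8 =36
r23=10111 pc4: +16 =52
r24=11000 pc2: +4 =56
r25=11001 pc3: +8 =64
r26=11010 pc3: +8 =72
r27=11011 pc4: +16 =88
r28=11100 pc3: +8 =96
r29=11101 pc4: +16 =112
r30=11110 pc4: +16 =128
r31=11111 pc5: +32 =160
r32=100000 pc1: +2 =162
r33=100001 pc2: +4 =166
r34=100010 pc2: +4 =170
r35=100011 pc3: +8 =178
r36=100100 pc2: +4 =182
r37=100101 pc3: +8 =190
r38=100110 pc3: +8 =198
r39=100111 pc4: +16 =214
r40=101000 pc2: +4 =218
r41=101001 pc3: +8 =226
r42=101010 pc3: +8 =234
r43=101011 pc4: +16 =250
r44=101100 pc3: +8 =258

Answer: 258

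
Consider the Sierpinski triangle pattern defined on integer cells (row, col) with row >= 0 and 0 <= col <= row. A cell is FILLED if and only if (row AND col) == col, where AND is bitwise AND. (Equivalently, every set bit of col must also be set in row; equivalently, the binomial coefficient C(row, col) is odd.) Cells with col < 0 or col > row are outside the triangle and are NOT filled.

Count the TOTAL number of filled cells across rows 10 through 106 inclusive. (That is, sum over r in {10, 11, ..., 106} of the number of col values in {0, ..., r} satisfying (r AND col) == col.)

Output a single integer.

r10=1010 pc2: +4 =4
r11=1011 pc3: +8 =12
r12=1100 pc2: +4 =16
r13=1101 pc3: +8 =24
r14=1110 pc3: +8 =32
r15=1111 pc4: +16 =48
r16=10000 pc1: +2 =50
r17=10001 pc2: +4 =54
r18=10010 pc2: +4 =58
r19=10011 pc3: +8 =66
r20=10100 pc2: +4 =70
r21=10101 pc3: +8 =78
r22=10110 pc3: +8 =86
r23=10111 pc4: +16 =102
r24=11000 pc2: +4 =106
r25=11001 pc3: +8 =114
r26=11010 pc3: +8 =122
r27=11011 pc4: +16 =138
r28=11100 pc3: +8 =146
r29=11101 pc4: +16 =162
r30=11110 pc4: +16 =178
r31=11111 pc5: +32 =210
r32=100000 pc1: +2 =212
r33=100001 pc2: +4 =216
r34=100010 pc2: +4 =220
r35=100011 pc3: +8 =228
r36=100100 pc2: +4 =232
r37=100101 pc3: +8 =240
r38=100110 pc3: +8 =248
r39=100111 pc4: +16 =264
r40=101000 pc2: +4 =268
r41=101001 pc3: +8 =276
r42=101010 pc3: +8 =284
r43=101011 pc4: +16 =300
r44=101100 pc3: +8 =308
r45=101101 pc4: +16 =324
r46=101110 pc4: +16 =340
r47=101111 pc5: +32 =372
r48=110000 pc2: +4 =376
r49=110001 pc3: +8 =384
r50=110010 pc3: +8 =392
r51=110011 pc4: +16 =408
r52=110100 pc3: +8 =416
r53=110101 pc4: +16 =432
r54=110110 pc4: +16 =448
r55=110111 pc5: +32 =480
r56=111000 pc3: +8 =488
r57=111001 pc4: +16 =504
r58=111010 pc4: +16 =520
r59=111011 pc5: +32 =552
r60=111100 pc4: +16 =568
r61=111101 pc5: +32 =600
r62=111110 pc5: +32 =632
r63=111111 pc6: +64 =696
r64=1000000 pc1: +2 =698
r65=1000001 pc2: +4 =702
r66=1000010 pc2: +4 =706
r67=1000011 pc3: +8 =714
r68=1000100 pc2: +4 =718
r69=1000101 pc3: +8 =726
r70=1000110 pc3: +8 =734
r71=1000111 pc4: +16 =750
r72=1001000 pc2: +4 =754
r73=1001001 pc3: +8 =762
r74=1001010 pc3: +8 =770
r75=1001011 pc4: +16 =786
r76=1001100 pc3: +8 =794
r77=1001101 pc4: +16 =810
r78=1001110 pc4: +16 =826
r79=1001111 pc5: +32 =858
r80=1010000 pc2: +4 =862
r81=1010001 pc3: +8 =870
r82=1010010 pc3: +8 =878
r83=1010011 pc4: +16 =894
r84=1010100 pc3: +8 =902
r85=1010101 pc4: +16 =918
r86=1010110 pc4: +16 =934
r87=1010111 pc5: +32 =966
r88=1011000 pc3: +8 =974
r89=1011001 pc4: +16 =990
r90=1011010 pc4: +16 =1006
r91=1011011 pc5: +32 =1038
r92=1011100 pc4: +16 =1054
r93=1011101 pc5: +32 =1086
r94=1011110 pc5: +32 =1118
r95=1011111 pc6: +64 =1182
r96=1100000 pc2: +4 =1186
r97=1100001 pc3: +8 =1194
r98=1100010 pc3: +8 =1202
r99=1100011 pc4: +16 =1218
r100=1100100 pc3: +8 =1226
r101=1100101 pc4: +16 =1242
r102=1100110 pc4: +16 =1258
r103=1100111 pc5: +32 =1290
r104=1101000 pc3: +8 =1298
r105=1101001 pc4: +16 =1314
r106=1101010 pc4: +16 =1330

Answer: 1330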